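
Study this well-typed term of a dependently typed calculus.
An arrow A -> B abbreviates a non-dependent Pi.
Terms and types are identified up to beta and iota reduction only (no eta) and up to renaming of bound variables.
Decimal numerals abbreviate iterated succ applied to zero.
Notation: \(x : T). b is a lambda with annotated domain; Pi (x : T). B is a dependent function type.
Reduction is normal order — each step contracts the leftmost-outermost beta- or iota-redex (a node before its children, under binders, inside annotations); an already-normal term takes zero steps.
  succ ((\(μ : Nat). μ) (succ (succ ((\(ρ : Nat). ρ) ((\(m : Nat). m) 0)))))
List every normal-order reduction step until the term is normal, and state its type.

reduction (normal order):
  succ ((\(μ : Nat). μ) (succ (succ ((\(ρ : Nat). ρ) ((\(m : Nat). m) 0)))))
  ~> succ (succ (succ ((\(μ : Nat). μ) ((\(ρ : Nat). ρ) 0))))
  ~> succ (succ (succ ((\(μ : Nat). μ) 0)))
  ~> 3
inferred type:
  Nat


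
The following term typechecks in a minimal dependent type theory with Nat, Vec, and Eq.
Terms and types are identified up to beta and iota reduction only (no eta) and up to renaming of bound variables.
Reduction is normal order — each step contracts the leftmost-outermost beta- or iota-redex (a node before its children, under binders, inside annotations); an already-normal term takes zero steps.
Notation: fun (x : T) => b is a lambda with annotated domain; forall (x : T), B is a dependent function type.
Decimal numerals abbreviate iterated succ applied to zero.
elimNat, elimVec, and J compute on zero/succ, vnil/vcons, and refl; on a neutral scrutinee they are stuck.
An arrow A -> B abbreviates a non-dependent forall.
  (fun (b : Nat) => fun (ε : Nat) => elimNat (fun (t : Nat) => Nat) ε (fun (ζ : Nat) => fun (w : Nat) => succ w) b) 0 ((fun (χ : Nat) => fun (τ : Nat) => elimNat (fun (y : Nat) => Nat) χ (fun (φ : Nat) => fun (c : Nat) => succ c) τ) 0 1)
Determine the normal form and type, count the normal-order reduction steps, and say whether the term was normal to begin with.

normal form:
  1
inferred type:
  Nat
normal-order step count: 9
already normal: no
first contracted redex: a beta-redex


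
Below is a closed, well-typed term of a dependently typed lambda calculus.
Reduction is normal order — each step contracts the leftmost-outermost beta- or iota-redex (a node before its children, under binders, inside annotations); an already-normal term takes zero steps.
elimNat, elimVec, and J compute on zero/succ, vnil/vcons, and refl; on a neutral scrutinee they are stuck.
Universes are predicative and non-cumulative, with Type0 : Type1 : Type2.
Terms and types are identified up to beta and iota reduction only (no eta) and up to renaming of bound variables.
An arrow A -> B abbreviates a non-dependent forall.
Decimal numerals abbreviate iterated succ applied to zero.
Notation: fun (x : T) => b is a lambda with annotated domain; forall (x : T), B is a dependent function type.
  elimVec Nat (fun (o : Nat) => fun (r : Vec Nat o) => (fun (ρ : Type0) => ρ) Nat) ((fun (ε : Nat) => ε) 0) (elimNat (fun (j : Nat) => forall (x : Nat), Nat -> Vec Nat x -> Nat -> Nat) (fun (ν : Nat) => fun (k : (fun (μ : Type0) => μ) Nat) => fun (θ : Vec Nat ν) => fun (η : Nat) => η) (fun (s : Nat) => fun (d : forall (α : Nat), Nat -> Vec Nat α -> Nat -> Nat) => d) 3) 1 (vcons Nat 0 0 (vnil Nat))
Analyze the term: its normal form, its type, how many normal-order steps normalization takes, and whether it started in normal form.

resulting normal form:
  0
the term's type:
  Nat
normal-order step count: 17
term was already normal: no
first contracted redex: an elimVec iota-redex


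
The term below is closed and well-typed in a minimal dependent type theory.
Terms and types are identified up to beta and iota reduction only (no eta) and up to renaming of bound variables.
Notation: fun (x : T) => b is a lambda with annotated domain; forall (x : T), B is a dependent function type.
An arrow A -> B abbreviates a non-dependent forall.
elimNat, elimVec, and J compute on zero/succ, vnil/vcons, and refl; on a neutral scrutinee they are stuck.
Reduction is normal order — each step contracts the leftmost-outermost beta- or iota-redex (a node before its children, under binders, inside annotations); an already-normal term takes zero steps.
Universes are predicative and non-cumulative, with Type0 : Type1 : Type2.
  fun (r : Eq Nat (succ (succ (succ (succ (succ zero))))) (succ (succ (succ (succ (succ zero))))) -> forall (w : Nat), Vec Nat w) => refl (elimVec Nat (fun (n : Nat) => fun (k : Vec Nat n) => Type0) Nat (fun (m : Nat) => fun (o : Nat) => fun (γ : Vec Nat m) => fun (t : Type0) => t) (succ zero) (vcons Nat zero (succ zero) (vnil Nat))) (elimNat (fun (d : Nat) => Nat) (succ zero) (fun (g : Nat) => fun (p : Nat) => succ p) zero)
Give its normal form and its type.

resulting normal form:
  fun (r : Eq Nat (succ (succ (succ (succ (succ zero))))) (succ (succ (succ (succ (succ zero))))) -> forall (w : Nat), Vec Nat w) => refl Nat (succ zero)
the term's type:
  (Eq Nat (succ (succ (succ (succ (succ zero))))) (succ (succ (succ (succ (succ zero))))) -> forall (r : Nat), Vec Nat r) -> Eq Nat (succ zero) (succ zero)


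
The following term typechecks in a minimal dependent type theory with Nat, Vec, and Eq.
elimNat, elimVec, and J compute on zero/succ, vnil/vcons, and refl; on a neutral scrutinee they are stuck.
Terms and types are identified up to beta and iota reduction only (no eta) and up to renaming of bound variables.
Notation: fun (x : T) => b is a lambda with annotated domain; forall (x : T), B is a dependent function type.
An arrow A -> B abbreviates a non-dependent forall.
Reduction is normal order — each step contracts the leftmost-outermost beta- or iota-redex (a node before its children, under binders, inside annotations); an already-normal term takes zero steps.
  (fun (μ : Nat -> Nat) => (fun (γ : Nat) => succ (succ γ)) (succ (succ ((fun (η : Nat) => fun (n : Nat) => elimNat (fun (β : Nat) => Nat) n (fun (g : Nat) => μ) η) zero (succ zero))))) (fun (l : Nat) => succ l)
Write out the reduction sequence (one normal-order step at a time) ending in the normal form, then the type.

normal-order reduction sequence:
  (fun (μ : Nat -> Nat) => (fun (γ : Nat) => succ (succ γ)) (succ (succ ((fun (η : Nat) => fun (n : Nat) => elimNat (fun (β : Nat) => Nat) n (fun (g : Nat) => μ) η) zero (succ zero))))) (fun (l : Nat) => succ l)
  ~> (fun (μ : Nat) => succ (succ μ)) (succ (succ ((fun (γ : Nat) => fun (η : Nat) => elimNat (fun (n : Nat) => Nat) η (fun (β : Nat) => fun (g : Nat) => succ g) γ) zero (succ zero))))
  ~> succ (succ (succ (succ ((fun (μ : Nat) => fun (γ : Nat) => elimNat (fun (η : Nat) => Nat) γ (fun (n : Nat) => fun (β : Nat) => succ β) μ) zero (succ zero)))))
  ~> succ (succ (succ (succ ((fun (μ : Nat) => elimNat (fun (γ : Nat) => Nat) μ (fun (η : Nat) => fun (n : Nat) => succ n) zero) (succ zero)))))
  ~> succ (succ (succ (succ (elimNat (fun (μ : Nat) => Nat) (succ zero) (fun (γ : Nat) => fun (η : Nat) => succ η) zero))))
  ~> succ (succ (succ (succ (succ zero))))
inferred type:
  Nat


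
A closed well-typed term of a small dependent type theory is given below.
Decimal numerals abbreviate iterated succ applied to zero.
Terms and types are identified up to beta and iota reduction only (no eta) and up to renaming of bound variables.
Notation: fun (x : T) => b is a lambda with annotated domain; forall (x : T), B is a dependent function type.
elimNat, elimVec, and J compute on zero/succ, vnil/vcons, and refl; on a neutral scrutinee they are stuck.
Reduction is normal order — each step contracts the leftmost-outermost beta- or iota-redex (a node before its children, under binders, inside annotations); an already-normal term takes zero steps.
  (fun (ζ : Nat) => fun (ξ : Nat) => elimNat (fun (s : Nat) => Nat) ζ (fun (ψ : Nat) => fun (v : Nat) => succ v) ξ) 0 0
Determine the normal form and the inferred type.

reduced normal form:
  0
the term's type:
  Nat


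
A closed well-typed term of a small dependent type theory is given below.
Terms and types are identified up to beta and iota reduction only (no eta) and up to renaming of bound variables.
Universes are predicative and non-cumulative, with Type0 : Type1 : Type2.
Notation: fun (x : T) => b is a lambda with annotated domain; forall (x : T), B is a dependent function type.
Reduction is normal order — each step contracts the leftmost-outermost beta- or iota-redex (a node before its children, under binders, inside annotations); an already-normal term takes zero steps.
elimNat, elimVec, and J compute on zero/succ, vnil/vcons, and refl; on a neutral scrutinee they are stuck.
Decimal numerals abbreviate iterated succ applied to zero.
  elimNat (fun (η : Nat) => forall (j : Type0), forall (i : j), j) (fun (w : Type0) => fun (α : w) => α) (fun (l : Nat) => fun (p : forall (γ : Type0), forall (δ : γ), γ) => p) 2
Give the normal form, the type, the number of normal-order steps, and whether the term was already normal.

normal form:
  fun (η : Type0) => fun (j : η) => j
the term's type:
  forall (η : Type0), forall (j : η), η
reduction steps (normal order): 7
already normal: no
first redex: an elimNat iota-redex


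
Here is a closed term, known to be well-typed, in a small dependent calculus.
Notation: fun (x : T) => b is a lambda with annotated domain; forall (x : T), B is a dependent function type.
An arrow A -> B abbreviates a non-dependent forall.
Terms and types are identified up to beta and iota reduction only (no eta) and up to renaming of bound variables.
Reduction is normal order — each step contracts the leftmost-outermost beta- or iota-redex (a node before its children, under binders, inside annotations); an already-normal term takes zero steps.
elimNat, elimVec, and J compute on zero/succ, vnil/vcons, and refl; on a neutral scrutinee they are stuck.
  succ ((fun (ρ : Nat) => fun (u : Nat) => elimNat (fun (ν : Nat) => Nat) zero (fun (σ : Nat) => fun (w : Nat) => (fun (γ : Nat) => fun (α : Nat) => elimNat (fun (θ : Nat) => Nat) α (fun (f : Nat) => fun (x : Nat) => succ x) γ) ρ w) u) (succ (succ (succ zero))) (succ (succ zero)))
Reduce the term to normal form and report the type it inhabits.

resulting normal form:
  succ (succ (succ (succ (succ (succ (succ zero))))))
inferred type:
  Nat


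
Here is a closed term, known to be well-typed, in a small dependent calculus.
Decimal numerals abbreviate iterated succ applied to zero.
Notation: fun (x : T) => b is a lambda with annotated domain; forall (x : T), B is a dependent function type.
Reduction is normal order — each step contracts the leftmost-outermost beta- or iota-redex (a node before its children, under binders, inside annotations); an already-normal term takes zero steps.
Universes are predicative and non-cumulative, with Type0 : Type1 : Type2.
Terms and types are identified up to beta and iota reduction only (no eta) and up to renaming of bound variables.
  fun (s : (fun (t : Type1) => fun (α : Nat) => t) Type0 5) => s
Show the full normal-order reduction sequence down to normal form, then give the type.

normal-order reduction sequence:
  fun (s : (fun (t : Type1) => fun (α : Nat) => t) Type0 5) => s
  ~> fun (s : (fun (t : Nat) => Type0) 5) => s
  ~> fun (s : Type0) => s
inferred type:
  forall (s : Type0), Type0


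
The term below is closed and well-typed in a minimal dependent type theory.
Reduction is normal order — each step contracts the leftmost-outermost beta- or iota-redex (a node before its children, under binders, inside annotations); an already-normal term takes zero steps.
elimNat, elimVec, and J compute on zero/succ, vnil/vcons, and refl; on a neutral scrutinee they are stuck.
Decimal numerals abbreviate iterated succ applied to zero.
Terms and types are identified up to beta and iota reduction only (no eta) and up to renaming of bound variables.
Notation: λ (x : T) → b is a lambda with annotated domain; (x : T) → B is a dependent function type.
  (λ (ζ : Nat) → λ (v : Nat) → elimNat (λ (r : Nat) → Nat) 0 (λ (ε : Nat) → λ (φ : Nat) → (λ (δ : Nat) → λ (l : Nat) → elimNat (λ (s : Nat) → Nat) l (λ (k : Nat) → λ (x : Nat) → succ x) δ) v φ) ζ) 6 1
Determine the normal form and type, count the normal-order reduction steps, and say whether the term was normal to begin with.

reduced normal form:
  6
inferred type:
  Nat
reduction steps (normal order): 57
started in normal form: no
first contracted redex: a beta-redex


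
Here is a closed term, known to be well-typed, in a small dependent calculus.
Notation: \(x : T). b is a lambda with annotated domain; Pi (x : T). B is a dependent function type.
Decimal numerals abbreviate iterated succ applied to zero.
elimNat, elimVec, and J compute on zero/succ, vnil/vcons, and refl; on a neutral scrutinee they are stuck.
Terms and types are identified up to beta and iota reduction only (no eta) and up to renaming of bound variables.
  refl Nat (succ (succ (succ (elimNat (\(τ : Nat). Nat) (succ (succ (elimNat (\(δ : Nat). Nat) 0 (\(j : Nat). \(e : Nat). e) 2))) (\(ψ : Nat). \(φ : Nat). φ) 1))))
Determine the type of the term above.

inferred type:
  Eq Nat 5 5


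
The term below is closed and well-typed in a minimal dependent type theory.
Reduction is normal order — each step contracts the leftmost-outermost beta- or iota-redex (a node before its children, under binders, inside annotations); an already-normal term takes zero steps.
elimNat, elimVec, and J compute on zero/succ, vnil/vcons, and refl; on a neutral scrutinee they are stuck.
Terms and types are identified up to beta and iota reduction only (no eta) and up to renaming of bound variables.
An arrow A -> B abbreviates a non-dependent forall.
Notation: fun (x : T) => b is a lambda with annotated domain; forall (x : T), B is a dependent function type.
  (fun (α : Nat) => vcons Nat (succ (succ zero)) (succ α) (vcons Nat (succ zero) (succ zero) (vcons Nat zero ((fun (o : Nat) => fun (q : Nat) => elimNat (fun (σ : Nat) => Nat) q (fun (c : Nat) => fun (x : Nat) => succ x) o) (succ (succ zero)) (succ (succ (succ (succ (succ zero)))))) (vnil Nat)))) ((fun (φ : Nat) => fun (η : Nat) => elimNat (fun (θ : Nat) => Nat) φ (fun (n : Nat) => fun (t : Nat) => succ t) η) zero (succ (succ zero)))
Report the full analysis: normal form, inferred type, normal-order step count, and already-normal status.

reduced normal form:
  vcons Nat (succ (succ zero)) (succ (succ (succ zero))) (vcons Nat (succ zero) (succ zero) (vcons Nat zero (succ (succ (succ (succ (succ (succ (succ zero))))))) (vnil Nat)))
type:
  Vec Nat (succ (succ (succ zero)))
normal-order step count: 19
term was already normal: no
first contracted redex: a beta-redex


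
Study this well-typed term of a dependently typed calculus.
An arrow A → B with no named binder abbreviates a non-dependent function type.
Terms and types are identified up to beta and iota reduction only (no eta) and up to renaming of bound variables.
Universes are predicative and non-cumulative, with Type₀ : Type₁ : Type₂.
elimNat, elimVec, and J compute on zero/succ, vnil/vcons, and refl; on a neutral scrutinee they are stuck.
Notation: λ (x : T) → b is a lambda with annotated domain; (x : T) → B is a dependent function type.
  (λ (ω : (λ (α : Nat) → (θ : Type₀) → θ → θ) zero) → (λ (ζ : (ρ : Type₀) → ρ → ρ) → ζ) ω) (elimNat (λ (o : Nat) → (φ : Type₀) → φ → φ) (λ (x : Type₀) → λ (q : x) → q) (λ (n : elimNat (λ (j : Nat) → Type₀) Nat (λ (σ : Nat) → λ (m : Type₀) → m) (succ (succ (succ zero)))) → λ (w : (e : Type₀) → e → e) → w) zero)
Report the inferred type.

the term's type:
  (ω : Type₀) → ω → ω


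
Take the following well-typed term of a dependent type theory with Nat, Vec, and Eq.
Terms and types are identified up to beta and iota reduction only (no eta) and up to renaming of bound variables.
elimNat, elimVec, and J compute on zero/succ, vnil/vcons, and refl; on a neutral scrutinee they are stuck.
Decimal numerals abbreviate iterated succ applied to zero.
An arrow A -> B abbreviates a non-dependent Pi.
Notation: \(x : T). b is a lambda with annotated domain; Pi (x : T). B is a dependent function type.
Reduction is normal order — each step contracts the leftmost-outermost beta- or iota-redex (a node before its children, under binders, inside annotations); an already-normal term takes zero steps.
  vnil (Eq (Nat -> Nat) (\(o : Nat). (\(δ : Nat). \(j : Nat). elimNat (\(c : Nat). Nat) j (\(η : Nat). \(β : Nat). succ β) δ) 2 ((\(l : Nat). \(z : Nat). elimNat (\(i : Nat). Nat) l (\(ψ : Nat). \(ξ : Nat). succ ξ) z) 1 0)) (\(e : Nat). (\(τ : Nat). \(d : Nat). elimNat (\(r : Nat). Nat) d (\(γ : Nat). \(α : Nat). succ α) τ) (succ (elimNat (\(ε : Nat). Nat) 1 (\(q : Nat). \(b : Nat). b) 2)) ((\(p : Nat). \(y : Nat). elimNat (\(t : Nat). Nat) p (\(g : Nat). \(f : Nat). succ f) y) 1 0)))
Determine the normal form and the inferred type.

reduced normal form:
  vnil (Eq (Nat -> Nat) (\(o : Nat). 3) (\(δ : Nat). 3))
the term's type:
  Vec (Eq (Nat -> Nat) (\(o : Nat). 3) (\(δ : Nat). 3)) 0
observation: the leftmost-outermost redex is a beta-redex, and normalization takes 31 steps.


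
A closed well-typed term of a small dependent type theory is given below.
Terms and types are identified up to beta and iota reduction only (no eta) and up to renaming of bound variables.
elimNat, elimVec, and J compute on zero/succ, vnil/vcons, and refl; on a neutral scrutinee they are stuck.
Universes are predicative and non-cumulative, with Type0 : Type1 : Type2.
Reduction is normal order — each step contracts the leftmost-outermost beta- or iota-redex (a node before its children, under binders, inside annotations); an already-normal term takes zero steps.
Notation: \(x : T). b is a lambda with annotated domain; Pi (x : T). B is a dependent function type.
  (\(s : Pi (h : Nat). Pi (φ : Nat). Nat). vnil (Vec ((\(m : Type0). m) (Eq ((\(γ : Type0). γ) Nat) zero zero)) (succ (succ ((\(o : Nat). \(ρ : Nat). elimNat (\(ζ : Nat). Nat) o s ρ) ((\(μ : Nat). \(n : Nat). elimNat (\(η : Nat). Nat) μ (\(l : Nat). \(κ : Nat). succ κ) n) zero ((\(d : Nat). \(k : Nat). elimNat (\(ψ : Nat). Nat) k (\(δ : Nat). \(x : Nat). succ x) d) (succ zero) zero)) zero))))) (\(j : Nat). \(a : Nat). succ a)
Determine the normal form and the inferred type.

resulting normal form:
  vnil (Vec (Eq Nat zero zero) (succ (succ (succ zero))))
type:
  Vec (Vec (Eq Nat zero zero) (succ (succ (succ zero)))) zero
observation: 18 normal-order steps separate the term from its normal form.


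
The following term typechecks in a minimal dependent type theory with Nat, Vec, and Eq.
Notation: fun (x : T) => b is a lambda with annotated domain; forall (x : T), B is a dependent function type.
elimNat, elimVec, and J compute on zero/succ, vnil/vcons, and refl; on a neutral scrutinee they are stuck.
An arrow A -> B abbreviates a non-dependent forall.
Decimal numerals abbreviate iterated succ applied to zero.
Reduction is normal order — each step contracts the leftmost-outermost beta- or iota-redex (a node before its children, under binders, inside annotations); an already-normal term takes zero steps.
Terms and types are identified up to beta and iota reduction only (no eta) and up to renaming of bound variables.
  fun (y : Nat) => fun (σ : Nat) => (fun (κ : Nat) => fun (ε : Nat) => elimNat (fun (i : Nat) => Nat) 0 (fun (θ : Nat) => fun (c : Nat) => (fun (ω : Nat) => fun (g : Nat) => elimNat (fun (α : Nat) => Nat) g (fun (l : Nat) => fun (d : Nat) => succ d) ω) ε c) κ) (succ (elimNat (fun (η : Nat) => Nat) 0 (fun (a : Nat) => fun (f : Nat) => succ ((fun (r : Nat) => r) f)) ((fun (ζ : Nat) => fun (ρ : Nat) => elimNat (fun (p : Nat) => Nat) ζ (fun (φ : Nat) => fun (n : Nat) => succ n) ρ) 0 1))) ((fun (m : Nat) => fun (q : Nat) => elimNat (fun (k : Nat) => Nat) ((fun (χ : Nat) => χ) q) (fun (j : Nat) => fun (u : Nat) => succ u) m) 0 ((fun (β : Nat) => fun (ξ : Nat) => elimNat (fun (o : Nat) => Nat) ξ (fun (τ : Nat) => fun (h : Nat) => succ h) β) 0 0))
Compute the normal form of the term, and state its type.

reduced normal form:
  fun (y : Nat) => fun (σ : Nat) => 0
type:
  Nat -> Nat -> Nat


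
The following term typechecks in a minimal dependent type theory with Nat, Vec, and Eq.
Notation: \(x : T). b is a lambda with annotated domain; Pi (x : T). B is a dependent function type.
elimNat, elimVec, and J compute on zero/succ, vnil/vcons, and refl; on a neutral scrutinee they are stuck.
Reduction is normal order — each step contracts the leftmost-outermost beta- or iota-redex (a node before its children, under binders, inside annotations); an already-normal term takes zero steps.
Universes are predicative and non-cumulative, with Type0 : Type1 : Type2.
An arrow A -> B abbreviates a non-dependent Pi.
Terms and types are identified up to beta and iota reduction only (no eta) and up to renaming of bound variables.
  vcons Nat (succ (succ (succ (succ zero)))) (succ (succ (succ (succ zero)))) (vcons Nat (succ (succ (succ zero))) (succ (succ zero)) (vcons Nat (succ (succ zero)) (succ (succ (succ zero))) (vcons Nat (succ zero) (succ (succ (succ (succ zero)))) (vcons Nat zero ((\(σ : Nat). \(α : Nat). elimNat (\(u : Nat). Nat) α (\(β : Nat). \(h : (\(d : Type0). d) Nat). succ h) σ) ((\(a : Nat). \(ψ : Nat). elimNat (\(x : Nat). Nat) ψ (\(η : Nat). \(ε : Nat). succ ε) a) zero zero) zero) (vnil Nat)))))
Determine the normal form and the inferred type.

resulting normal form:
  vcons Nat (succ (succ (succ (succ zero)))) (succ (succ (succ (succ zero)))) (vcons Nat (succ (succ (succ zero))) (succ (succ zero)) (vcons Nat (succ (succ zero)) (succ (succ (succ zero))) (vcons Nat (succ zero) (succ (succ (succ (succ zero)))) (vcons Nat zero zero (vnil Nat)))))
inferred type:
  Vec Nat (succ (succ (succ (succ (succ zero)))))
observation: the leftmost-outermost redex is a beta-redex, and normalization takes 7 steps.


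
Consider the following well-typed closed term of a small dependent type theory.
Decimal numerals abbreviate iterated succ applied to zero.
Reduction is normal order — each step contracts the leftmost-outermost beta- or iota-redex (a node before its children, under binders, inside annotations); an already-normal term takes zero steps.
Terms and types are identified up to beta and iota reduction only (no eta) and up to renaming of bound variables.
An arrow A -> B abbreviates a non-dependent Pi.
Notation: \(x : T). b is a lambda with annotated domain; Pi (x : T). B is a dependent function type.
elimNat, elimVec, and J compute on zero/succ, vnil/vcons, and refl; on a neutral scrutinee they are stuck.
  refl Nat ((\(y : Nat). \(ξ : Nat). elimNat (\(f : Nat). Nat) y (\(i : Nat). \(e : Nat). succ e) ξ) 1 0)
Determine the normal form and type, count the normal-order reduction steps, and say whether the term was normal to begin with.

resulting normal form:
  refl Nat 1
inferred type:
  Eq Nat 1 1
normal-order step count: 3
already normal: no
first redex: a beta-redex


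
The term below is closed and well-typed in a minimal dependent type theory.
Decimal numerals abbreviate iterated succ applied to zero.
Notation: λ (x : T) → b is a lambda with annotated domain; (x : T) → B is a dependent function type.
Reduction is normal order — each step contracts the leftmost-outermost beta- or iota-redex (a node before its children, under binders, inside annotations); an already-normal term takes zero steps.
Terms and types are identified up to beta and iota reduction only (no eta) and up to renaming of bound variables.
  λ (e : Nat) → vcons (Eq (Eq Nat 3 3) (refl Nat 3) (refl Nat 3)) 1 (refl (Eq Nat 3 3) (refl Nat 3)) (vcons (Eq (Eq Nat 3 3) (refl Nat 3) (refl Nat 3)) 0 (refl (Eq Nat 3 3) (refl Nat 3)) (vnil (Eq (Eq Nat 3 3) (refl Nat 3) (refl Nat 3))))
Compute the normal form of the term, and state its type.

resulting normal form:
  λ (e : Nat) → vcons (Eq (Eq Nat 3 3) (refl Nat 3) (refl Nat 3)) 1 (refl (Eq Nat 3 3) (refl Nat 3)) (vcons (Eq (Eq Nat 3 3) (refl Nat 3) (refl Nat 3)) 0 (refl (Eq Nat 3 3) (refl Nat 3)) (vnil (Eq (Eq Nat 3 3) (refl Nat 3) (refl Nat 3))))
inferred type:
  (e : Nat) → Vec (Eq (Eq Nat 3 3) (refl Nat 3) (refl Nat 3)) 2
observation: the term is already in normal form.


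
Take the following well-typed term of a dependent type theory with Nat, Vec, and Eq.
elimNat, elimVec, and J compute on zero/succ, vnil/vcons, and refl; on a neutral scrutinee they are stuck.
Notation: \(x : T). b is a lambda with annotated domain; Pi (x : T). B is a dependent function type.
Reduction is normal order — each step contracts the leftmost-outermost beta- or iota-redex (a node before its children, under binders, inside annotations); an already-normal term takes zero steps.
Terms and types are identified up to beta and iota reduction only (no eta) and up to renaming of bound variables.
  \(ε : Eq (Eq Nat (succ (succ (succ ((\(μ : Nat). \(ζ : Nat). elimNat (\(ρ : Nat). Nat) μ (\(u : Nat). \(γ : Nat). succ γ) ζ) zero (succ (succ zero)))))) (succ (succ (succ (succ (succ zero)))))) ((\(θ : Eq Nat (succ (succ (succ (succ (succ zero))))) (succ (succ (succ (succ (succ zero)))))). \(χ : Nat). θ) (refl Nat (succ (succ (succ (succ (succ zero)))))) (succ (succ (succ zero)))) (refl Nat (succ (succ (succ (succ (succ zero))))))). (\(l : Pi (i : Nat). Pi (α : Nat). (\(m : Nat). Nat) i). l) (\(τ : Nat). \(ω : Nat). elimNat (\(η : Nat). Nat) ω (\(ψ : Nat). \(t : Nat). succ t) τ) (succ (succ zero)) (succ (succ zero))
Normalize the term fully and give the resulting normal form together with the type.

resulting normal form:
  \(ε : Eq (Eq Nat (succ (succ (succ (succ (succ zero))))) (succ (succ (succ (succ (succ zero)))))) (refl Nat (succ (succ (succ (succ (succ zero)))))) (refl Nat (succ (succ (succ (succ (succ zero))))))). succ (succ (succ (succ zero)))
the term's type:
  Pi (ε : Eq (Eq Nat (succ (succ (succ (succ (succ zero))))) (succ (succ (succ (succ (succ zero)))))) (refl Nat (succ (succ (succ (succ (succ zero)))))) (refl Nat (succ (succ (succ (succ (succ zero))))))). Nat


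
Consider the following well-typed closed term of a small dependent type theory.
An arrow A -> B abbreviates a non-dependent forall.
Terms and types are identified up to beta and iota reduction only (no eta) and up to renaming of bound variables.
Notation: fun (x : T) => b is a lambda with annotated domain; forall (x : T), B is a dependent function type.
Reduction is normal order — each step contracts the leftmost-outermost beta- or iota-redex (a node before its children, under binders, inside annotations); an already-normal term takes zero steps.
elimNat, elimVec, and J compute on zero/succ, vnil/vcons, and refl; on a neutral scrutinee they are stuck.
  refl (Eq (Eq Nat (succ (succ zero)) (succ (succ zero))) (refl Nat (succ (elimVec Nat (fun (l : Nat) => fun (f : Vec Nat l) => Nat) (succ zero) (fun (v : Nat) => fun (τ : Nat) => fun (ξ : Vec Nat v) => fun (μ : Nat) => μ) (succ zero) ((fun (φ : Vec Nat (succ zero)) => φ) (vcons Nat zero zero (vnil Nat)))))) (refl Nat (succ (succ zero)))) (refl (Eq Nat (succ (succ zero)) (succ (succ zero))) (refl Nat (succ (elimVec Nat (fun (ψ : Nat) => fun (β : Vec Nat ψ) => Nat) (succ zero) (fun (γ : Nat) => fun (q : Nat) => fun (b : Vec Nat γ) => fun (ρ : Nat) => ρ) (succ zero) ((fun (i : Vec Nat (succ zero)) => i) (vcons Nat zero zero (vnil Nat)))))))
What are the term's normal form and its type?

normal form:
  refl (Eq (Eq Nat (succ (succ zero)) (succ (succ zero))) (refl Nat (succ (succ zero))) (refl Nat (succ (succ zero)))) (refl (Eq Nat (succ (succ zero)) (succ (succ zero))) (refl Nat (succ (succ zero))))
the term's type:
  Eq (Eq (Eq Nat (succ (succ zero)) (succ (succ zero))) (refl Nat (succ (succ zero))) (refl Nat (succ (succ zero)))) (refl (Eq Nat (succ (succ zero)) (succ (succ zero))) (refl Nat (succ (succ zero)))) (refl (Eq Nat (succ (succ zero)) (succ (succ zero))) (refl Nat (succ (succ zero))))
observation: reduction starts at a beta-redex, and 14 normal-order steps reach the normal form.


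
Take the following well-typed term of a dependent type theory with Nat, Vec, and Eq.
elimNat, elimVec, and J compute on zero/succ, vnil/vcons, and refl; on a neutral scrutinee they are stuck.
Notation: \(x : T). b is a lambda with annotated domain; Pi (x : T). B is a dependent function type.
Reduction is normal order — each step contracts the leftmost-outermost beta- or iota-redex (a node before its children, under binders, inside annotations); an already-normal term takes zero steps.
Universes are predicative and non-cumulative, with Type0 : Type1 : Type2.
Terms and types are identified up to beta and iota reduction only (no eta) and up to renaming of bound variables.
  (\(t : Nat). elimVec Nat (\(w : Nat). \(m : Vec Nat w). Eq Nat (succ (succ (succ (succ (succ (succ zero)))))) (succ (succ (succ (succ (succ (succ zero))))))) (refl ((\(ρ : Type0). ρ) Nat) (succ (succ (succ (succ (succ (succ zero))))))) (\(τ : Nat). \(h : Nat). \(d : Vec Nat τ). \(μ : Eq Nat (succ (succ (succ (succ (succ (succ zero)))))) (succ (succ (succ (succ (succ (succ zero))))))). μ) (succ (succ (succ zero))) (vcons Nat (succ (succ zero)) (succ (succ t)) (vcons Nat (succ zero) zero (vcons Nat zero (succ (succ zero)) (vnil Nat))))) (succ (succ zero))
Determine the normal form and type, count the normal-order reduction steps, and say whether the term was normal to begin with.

normal form:
  refl Nat (succ (succ (succ (succ (succ (succ zero))))))
inferred type:
  Eq Nat (succ (succ (succ (succ (succ (succ zero)))))) (succ (succ (succ (succ (succ (succ zero))))))
steps to reach normal form (normal order): 18
term was already normal: no
first contracted redex: a beta-redex


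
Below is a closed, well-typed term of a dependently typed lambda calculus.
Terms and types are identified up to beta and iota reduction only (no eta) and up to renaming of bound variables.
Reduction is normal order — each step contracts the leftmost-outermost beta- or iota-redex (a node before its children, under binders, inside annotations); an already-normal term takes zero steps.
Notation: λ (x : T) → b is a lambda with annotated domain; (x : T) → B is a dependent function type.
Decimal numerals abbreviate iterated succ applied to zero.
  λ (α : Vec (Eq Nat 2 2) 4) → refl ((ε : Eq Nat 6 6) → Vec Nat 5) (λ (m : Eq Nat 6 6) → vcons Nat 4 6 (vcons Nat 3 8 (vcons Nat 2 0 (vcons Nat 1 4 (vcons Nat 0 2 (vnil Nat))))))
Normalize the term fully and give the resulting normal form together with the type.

reduced normal form:
  λ (α : Vec (Eq Nat 2 2) 4) → refl ((ε : Eq Nat 6 6) → Vec Nat 5) (λ (m : Eq Nat 6 6) → vcons Nat 4 6 (vcons Nat 3 8 (vcons Nat 2 0 (vcons Nat 1 4 (vcons Nat 0 2 (vnil Nat))))))
type:
  (α : Vec (Eq Nat 2 2) 4) → Eq ((ε : Eq Nat 6 6) → Vec Nat 5) (λ (m : Eq Nat 6 6) → vcons Nat 4 6 (vcons Nat 3 8 (vcons Nat 2 0 (vcons Nat 1 4 (vcons Nat 0 2 (vnil Nat)))))) (λ (μ : Eq Nat 6 6) → vcons Nat 4 6 (vcons Nat 3 8 (vcons Nat 2 0 (vcons Nat 1 4 (vcons Nat 0 2 (vnil Nat))))))
observation: no redex remains anywhere in the term; it is its own normal form.


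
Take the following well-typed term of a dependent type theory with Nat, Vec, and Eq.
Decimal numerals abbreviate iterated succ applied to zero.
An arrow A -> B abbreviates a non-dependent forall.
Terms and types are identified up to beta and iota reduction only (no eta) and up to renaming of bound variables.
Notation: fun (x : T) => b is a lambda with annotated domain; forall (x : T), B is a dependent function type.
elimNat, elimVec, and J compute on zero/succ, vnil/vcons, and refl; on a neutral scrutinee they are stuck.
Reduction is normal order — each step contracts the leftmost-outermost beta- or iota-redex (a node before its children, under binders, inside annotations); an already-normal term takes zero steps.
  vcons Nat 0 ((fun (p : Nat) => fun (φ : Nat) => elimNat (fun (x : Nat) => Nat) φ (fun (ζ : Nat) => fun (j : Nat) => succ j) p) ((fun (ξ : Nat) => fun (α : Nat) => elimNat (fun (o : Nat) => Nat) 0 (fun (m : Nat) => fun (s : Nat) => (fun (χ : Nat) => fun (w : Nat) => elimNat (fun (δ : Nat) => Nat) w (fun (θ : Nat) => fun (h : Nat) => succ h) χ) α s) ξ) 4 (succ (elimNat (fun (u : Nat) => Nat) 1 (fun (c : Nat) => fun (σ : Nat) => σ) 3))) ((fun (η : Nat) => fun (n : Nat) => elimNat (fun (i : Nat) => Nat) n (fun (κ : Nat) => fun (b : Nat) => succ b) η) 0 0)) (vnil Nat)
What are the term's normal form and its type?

reduced normal form:
  vcons Nat 0 8 (vnil Nat)
inferred type:
  Vec Nat 1
observation: reduction starts at a beta-redex, and 121 normal-order steps reach the normal form.


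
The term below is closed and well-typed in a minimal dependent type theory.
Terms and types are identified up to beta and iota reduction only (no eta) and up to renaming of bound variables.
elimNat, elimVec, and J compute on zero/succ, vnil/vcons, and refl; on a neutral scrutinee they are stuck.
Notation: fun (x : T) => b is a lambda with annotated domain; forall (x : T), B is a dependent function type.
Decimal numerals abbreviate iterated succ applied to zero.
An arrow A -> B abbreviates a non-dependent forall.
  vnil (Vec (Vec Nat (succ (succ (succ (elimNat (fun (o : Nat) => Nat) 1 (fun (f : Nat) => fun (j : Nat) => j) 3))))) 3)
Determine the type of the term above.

type:
  Vec (Vec (Vec Nat 4) 3) 0


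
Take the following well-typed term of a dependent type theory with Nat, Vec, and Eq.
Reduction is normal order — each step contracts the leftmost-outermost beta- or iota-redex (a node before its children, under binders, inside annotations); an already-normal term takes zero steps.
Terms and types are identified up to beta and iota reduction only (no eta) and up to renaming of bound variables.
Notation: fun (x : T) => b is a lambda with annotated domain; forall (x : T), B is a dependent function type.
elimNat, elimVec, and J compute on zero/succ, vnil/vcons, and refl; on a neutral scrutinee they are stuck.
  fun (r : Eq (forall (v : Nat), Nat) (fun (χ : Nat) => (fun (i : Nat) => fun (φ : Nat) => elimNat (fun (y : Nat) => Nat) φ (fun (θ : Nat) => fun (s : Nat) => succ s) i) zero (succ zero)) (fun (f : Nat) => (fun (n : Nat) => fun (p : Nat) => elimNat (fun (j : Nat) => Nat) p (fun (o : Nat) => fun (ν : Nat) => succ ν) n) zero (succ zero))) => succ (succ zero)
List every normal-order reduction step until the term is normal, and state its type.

reduction (normal order):
  fun (r : Eq (forall (v : Nat), Nat) (fun (χ : Nat) => (fun (i : Nat) => fun (φ : Nat) => elimNat (fun (y : Nat) => Nat) φ (fun (θ : Nat) => fun (s : Nat) => succ s) i) zero (succ zero)) (fun (f : Nat) => (fun (n : Nat) => fun (p : Nat) => elimNat (fun (j : Nat) => Nat) p (fun (o : Nat) => fun (ν : Nat) => succ ν) n) zero (succ zero))) => succ (succ zero)
  ~> fun (r : Eq (forall (v : Nat), Nat) (fun (χ : Nat) => (fun (i : Nat) => elimNat (fun (φ : Nat) => Nat) i (fun (y : Nat) => fun (θ : Nat) => succ θ) zero) (succ zero)) (fun (s : Nat) => (fun (f : Nat) => fun (n : Nat) => elimNat (fun (p : Nat) => Nat) n (fun (j : Nat) => fun (o : Nat) => succ o) f) zero (succ zero))) => succ (succ zero)
  ~> fun (r : Eq (forall (v : Nat), Nat) (fun (χ : Nat) => elimNat (fun (i : Nat) => Nat) (succ zero) (fun (φ : Nat) => fun (y : Nat) => succ y) zero) (fun (θ : Nat) => (fun (s : Nat) => fun (f : Nat) => elimNat (fun (n : Nat) => Nat) f (fun (p : Nat) => fun (j : Nat) => succ j) s) zero (succ zero))) => succ (succ zero)
  ~> fun (r : Eq (forall (v : Nat), Nat) (fun (χ : Nat) => succ zero) (fun (i : Nat) => (fun (φ : Nat) => fun (y : Nat) => elimNat (fun (θ : Nat) => Nat) y (fun (s : Nat) => fun (f : Nat) => succ f) φ) zero (succ zero))) => succ (succ zero)
  ~> fun (r : Eq (forall (v : Nat), Nat) (fun (χ : Nat) => succ zero) (fun (i : Nat) => (fun (φ : Nat) => elimNat (fun (y : Nat) => Nat) φ (fun (θ : Nat) => fun (s : Nat) => succ s) zero) (succ zero))) => succ (succ zero)
  ~> fun (r : Eq (forall (v : Nat), Nat) (fun (χ : Nat) => succ zero) (fun (i : Nat) => elimNat (fun (φ : Nat) => Nat) (succ zero) (fun (y : Nat) => fun (θ : Nat) => succ θ) zero)) => succ (succ zero)
  ~> fun (r : Eq (forall (v : Nat), Nat) (fun (χ : Nat) => succ zero) (fun (i : Nat) => succ zero)) => succ (succ zero)
inferred type:
  forall (r : Eq (forall (v : Nat), Nat) (fun (χ : Nat) => succ zero) (fun (i : Nat) => succ zero)), Nat


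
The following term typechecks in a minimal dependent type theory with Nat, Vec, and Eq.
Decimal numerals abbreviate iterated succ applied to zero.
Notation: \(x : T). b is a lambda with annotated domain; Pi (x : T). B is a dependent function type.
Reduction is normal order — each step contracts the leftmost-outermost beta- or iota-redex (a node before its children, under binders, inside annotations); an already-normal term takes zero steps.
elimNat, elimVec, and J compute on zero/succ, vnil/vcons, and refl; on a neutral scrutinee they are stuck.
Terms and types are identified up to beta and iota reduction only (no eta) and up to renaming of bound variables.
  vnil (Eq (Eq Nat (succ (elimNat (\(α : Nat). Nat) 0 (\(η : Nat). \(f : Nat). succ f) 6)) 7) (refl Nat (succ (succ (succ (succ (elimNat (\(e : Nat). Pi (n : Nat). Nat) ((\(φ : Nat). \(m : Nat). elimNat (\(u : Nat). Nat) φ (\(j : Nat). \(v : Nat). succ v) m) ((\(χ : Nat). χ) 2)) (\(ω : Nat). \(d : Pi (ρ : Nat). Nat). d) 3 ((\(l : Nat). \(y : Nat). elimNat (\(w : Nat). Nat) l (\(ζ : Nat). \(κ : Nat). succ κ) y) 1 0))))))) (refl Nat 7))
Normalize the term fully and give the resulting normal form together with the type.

resulting normal form:
  vnil (Eq (Eq Nat 7 7) (refl Nat 7) (refl Nat 7))
inferred type:
  Vec (Eq (Eq Nat 7 7) (refl Nat 7) (refl Nat 7)) 0
observation: the term reaches its normal form after 39 normal-order steps.


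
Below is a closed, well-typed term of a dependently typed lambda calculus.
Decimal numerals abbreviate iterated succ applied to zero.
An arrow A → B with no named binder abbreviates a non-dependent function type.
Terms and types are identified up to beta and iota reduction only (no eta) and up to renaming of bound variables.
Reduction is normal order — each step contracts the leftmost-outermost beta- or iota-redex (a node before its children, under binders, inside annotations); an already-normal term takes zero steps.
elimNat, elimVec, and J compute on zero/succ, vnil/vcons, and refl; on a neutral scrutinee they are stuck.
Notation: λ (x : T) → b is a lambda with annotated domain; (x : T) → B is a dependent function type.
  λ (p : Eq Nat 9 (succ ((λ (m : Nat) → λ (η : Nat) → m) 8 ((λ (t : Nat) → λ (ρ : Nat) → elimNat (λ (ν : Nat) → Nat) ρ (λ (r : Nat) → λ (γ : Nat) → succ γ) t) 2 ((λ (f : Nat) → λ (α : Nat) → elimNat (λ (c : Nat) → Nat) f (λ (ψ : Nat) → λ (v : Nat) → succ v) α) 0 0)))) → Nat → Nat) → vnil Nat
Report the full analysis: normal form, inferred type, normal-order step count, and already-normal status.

normal form:
  λ (p : Eq Nat 9 9 → Nat → Nat) → vnil Nat
inferred type:
  (Eq Nat 9 9 → Nat → Nat) → Vec Nat 0
normal-order step count: 2
already normal: no
first redex: a beta-redex


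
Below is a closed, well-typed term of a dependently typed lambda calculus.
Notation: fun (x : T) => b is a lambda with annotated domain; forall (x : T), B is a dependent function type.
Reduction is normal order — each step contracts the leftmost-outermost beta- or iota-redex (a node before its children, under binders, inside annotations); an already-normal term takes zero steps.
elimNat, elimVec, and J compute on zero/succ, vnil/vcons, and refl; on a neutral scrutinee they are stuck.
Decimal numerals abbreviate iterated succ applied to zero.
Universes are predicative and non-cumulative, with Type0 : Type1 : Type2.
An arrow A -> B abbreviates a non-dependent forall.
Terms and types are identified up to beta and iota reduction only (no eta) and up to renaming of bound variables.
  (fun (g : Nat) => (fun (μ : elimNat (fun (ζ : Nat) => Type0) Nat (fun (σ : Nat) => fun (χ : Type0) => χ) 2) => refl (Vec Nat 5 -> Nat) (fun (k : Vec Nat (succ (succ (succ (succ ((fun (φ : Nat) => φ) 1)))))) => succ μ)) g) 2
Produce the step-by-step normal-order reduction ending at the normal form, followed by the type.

reduction (normal order):
  (fun (g : Nat) => (fun (μ : elimNat (fun (ζ : Nat) => Type0) Nat (fun (σ : Nat) => fun (χ : Type0) => χ) 2) => refl (Vec Nat 5 -> Nat) (fun (k : Vec Nat (succ (succ (succ (succ ((fun (φ : Nat) => φ) 1)))))) => succ μ)) g) 2
  ~> (fun (g : elimNat (fun (μ : Nat) => Type0) Nat (fun (ζ : Nat) => fun (σ : Type0) => σ) 2) => refl (Vec Nat 5 -> Nat) (fun (χ : Vec Nat (succ (succ (succ (succ ((fun (k : Nat) => k) 1)))))) => succ g)) 2
  ~> refl (Vec Nat 5 -> Nat) (fun (g : Vec Nat (succ (succ (succ (succ ((fun (μ : Nat) => μ) 1)))))) => 3)
  ~> refl (Vec Nat 5 -> Nat) (fun (g : Vec Nat 5) => 3)
the term's type:
  Eq (Vec Nat 5 -> Nat) (fun (g : Vec Nat 5) => 3) (fun (μ : Vec Nat 5) => 3)
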